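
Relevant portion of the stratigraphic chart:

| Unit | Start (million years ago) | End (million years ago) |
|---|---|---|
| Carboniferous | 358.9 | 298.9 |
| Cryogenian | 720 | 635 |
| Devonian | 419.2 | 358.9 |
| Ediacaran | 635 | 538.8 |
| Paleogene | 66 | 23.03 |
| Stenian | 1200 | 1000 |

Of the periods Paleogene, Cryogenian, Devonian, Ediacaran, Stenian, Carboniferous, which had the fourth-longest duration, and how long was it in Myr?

Devonian, 60.3 million years

Durations: Paleogene 42.97; Cryogenian 85; Devonian 60.3; Ediacaran 96.2; Stenian 200; Carboniferous 60 Myr.
Sorted longest-first: Stenian (200), Ediacaran (96.2), Cryogenian (85), Devonian (60.3), Carboniferous (60), Paleogene (42.97).
The fourth longest is Devonian at 60.3 Myr.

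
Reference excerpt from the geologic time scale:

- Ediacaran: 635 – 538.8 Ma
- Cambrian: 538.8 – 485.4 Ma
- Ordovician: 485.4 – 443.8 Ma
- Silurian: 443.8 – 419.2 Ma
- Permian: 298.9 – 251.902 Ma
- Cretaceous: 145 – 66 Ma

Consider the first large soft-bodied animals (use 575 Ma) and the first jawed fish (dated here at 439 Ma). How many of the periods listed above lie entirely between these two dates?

2

575 Ma sits inside the Ediacaran (635–538.8) and 439 Ma inside the Silurian (443.8–419.2); neither of those is wholly between the two dates.
The listed periods lying completely between them are Cambrian, Ordovician — 2 in all.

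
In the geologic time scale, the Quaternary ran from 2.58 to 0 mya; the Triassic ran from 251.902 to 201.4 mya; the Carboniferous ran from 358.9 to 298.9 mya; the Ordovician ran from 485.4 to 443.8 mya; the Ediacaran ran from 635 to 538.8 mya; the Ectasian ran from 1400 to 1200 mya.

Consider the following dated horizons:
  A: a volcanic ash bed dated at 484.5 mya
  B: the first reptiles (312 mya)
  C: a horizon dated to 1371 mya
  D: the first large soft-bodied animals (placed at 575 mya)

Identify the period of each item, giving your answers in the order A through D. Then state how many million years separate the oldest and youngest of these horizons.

A — Ordovician; B — Carboniferous; C — Ectasian; D — Ediacaran; span 1059 million years

A: 484.5 Ma lies in 485.4–443.8 Ma, so Ordovician.
B: 312 Ma lies in 358.9–298.9 Ma, so Carboniferous.
C: 1371 Ma lies in 1400–1200 Ma, so Ectasian.
D: 575 Ma lies in 635–538.8 Ma, so Ediacaran.
Oldest = 1371 Ma, youngest = 312 Ma → span 1059 Myr.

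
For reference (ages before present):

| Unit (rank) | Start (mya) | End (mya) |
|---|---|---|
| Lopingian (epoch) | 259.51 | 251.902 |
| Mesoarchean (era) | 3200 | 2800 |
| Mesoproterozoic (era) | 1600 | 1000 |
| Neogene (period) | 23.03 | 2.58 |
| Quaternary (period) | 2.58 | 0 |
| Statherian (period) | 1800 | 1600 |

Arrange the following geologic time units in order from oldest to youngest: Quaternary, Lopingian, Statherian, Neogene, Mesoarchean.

Sorting by start age (descending Ma, since larger Ma = older): Mesoarchean start 3200, Statherian start 1800, Lopingian start 259.51, Neogene start 23.03, Quaternary start 2.58.

Mesoarchean, Statherian, Lopingian, Neogene, Quaternary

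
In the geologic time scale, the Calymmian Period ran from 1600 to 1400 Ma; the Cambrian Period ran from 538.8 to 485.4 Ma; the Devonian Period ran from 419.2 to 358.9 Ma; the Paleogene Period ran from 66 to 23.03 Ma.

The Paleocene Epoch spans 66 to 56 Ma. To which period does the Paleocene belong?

Paleogene

The Paleocene (66–56 Ma) lies entirely within 66–23.03 Ma, the Paleogene Period.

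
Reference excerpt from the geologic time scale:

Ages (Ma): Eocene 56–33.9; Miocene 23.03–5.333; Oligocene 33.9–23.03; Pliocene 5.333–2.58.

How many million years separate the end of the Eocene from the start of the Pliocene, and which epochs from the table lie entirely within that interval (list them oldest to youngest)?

28.567 million years; Oligocene, Miocene

End of Eocene = 33.9 Ma; start of Pliocene = 5.333 Ma.
Gap = 33.9 − 5.333 = 28.567 Myr.
Epochs wholly inside 33.9–5.333 Ma: Oligocene (33.9–23.03), Miocene (23.03–5.333).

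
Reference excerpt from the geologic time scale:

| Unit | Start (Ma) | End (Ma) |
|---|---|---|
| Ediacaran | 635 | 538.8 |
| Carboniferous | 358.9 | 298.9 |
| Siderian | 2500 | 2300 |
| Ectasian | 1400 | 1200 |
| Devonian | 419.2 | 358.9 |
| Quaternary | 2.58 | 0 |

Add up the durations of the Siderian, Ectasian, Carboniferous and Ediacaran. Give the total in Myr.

556.2 million years

Duration is start − end for each: (2500 − 2300) + (1400 − 1200) + (358.9 − 298.9) + (635 − 538.8).
That is 200 + 200 + 60 + 96.2, which totals 556.2 million years.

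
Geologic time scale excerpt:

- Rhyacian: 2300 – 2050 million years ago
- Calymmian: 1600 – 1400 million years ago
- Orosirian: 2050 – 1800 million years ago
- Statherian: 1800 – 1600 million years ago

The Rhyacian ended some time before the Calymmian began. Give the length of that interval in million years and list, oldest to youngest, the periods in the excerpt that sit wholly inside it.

The Rhyacian closes at 2050 Ma and the Calymmian opens at 1600 Ma, so the interval is 2050 − 1600 = 450 Myr.
A period fits inside if it starts at or after 2050 Ma and ends at or before 1600 Ma; oldest first that gives Orosirian, Statherian.

450 million years; Orosirian, Statherian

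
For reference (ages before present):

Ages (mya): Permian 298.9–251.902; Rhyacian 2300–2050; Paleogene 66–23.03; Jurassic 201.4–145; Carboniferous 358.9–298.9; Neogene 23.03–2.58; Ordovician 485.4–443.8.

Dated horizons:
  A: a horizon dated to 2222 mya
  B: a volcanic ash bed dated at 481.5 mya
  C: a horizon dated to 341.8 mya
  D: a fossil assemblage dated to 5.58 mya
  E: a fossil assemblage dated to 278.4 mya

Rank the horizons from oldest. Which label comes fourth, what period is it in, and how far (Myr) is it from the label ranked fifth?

E, in the Permian; 272.82 million years to D

Sorted oldest-first by Ma: A (2222), B (481.5), C (341.8), E (278.4), D (5.58).
The fourth oldest is E at 278.4 Ma, which lies in 298.9–251.902 Ma: the Permian.
The fifth oldest is D at 5.58 Ma; separation = |278.4 − 5.58| = 272.82 Myr.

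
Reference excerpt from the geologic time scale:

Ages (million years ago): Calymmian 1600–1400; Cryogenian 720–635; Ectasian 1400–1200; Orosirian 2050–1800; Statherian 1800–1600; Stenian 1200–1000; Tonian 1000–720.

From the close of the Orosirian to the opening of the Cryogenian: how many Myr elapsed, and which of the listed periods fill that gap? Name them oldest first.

The Orosirian closes at 1800 Ma and the Cryogenian opens at 720 Ma, so the interval is 1800 − 720 = 1080 Myr.
A period fits inside if it starts at or after 1800 Ma and ends at or before 720 Ma; oldest first that gives Statherian, Calymmian, Ectasian, Stenian, Tonian.

1080 million years; Statherian, Calymmian, Ectasian, Stenian, Tonian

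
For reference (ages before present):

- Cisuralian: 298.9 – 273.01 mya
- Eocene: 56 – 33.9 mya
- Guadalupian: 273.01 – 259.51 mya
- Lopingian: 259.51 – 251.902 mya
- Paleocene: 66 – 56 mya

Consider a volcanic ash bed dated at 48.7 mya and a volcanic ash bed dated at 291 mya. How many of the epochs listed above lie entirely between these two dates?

3

The older date is 291 Ma and the younger is 48.7 Ma.
Epochs with start < 291 and end > 48.7 Ma: Guadalupian (273.01–259.51), Lopingian (259.51–251.902), Paleocene (66–56).
That is 3 complete epochs.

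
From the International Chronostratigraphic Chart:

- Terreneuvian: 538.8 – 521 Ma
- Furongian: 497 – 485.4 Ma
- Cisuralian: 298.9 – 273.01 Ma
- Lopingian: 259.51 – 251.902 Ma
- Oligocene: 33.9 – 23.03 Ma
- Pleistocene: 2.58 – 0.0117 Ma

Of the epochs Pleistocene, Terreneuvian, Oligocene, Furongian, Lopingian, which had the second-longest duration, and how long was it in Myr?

Furongian, 11.6 million years

Start − end for each: Pleistocene 2.58 − 0.0117 = 2.5683; Terreneuvian 538.8 − 521 = 17.8; Oligocene 33.9 − 23.03 = 10.87; Furongian 497 − 485.4 = 11.6; Lopingian 259.51 − 251.902 = 7.608.
Ranking these from longest: Terreneuvian > Furongian > Oligocene > Lopingian > Pleistocene.
Position 2 in that ranking is Furongian, which lasted 11.6 Myr.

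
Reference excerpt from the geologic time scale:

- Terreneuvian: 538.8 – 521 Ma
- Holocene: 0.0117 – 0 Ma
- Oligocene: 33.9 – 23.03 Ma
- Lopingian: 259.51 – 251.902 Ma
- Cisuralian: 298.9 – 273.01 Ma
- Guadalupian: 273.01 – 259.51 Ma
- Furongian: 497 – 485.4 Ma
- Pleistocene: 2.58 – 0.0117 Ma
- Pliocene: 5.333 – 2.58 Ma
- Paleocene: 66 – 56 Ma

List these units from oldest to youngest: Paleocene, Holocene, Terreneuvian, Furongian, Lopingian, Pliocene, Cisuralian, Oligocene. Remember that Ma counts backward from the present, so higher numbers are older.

Terreneuvian, then Furongian, then Cisuralian, then Lopingian, then Paleocene, then Oligocene, then Pliocene, then Holocene

Sorting by start age (descending Ma, since larger Ma = older): Terreneuvian start 538.8, Furongian start 497, Cisuralian start 298.9, Lopingian start 259.51, Paleocene start 66, Oligocene start 33.9, Pliocene start 5.333, Holocene start 0.0117.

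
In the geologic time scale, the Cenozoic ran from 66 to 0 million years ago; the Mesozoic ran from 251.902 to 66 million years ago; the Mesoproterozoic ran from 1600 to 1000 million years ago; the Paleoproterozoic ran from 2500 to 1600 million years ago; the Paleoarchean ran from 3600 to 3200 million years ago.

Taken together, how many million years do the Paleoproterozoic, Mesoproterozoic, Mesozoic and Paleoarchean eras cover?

2085.902 million years

Duration is start − end for each: (2500 − 1600) + (1600 − 1000) + (251.902 − 66) + (3600 − 3200).
That is 900 + 600 + 185.902 + 400, which totals 2085.902 million years.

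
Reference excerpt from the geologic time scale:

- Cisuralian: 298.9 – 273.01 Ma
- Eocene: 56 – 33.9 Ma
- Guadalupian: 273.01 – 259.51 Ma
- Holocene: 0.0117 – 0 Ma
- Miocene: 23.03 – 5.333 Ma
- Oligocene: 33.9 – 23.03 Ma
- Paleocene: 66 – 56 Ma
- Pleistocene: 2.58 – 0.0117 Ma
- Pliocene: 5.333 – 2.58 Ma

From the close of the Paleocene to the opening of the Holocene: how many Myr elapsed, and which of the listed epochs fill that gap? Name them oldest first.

The Paleocene closes at 56 Ma and the Holocene opens at 0.0117 Ma, so the interval is 56 − 0.0117 = 55.9883 Myr.
An epoch fits inside if it starts at or after 56 Ma and ends at or before 0.0117 Ma; oldest first that gives Eocene, Oligocene, Miocene, Pliocene, Pleistocene.

55.9883 million years; Eocene, Oligocene, Miocene, Pliocene, Pleistocene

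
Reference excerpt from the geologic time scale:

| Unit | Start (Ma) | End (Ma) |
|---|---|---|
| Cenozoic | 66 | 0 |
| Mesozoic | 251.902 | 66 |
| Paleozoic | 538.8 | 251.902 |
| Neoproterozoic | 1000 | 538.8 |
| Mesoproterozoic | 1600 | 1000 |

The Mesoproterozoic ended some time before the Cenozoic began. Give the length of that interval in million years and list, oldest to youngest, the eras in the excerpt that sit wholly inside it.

The Mesoproterozoic closes at 1000 Ma and the Cenozoic opens at 66 Ma, so the interval is 1000 − 66 = 934 Myr.
An era fits inside if it starts at or after 1000 Ma and ends at or before 66 Ma; oldest first that gives Neoproterozoic, Paleozoic, Mesozoic.

934 million years; Neoproterozoic, Paleozoic, Mesozoic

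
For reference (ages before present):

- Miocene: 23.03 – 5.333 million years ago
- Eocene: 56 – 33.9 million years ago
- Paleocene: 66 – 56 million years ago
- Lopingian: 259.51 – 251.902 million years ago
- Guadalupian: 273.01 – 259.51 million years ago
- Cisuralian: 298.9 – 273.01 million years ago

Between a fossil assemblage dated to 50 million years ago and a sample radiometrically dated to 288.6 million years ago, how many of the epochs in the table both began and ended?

The older date is 288.6 Ma and the younger is 50 Ma.
Epochs with start < 288.6 and end > 50 Ma: Guadalupian (273.01–259.51), Lopingian (259.51–251.902), Paleocene (66–56).
That is 3 complete epochs.

3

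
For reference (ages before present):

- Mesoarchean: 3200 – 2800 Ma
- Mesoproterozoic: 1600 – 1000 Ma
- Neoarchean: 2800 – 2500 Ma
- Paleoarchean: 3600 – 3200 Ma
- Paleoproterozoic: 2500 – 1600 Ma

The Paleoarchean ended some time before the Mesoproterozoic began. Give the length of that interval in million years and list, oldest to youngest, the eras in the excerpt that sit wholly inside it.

The Paleoarchean closes at 3200 Ma and the Mesoproterozoic opens at 1600 Ma, so the interval is 3200 − 1600 = 1600 Myr.
An era fits inside if it starts at or after 3200 Ma and ends at or before 1600 Ma; oldest first that gives Mesoarchean, Neoarchean, Paleoproterozoic.

1600 million years; Mesoarchean, Neoarchean, Paleoproterozoic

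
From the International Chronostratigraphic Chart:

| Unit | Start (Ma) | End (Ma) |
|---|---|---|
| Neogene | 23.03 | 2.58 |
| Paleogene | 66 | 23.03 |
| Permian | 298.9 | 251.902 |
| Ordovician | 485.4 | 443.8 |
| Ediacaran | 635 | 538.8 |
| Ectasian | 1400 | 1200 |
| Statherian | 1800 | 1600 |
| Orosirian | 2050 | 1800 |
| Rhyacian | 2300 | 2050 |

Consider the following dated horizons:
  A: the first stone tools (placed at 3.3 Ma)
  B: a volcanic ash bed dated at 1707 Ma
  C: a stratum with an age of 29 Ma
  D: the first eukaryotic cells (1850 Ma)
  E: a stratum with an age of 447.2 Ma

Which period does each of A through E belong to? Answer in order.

A — Neogene; B — Statherian; C — Paleogene; D — Orosirian; E — Ordovician

Match each age against the start–end ranges in the excerpt: A = 3.3 Ma → Neogene (23.03–2.58); B = 1707 Ma → Statherian (1800–1600); C = 29 Ma → Paleogene (66–23.03); D = 1850 Ma → Orosirian (2050–1800); E = 447.2 Ma → Ordovician (485.4–443.8).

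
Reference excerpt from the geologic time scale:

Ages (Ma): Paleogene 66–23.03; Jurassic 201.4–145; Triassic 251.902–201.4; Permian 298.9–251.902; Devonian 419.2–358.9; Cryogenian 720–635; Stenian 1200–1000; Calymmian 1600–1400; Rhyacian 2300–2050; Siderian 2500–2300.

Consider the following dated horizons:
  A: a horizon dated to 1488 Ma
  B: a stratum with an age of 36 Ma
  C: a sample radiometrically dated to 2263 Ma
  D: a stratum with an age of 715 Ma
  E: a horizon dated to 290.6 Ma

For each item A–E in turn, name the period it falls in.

Match each age against the start–end ranges in the excerpt: A = 1488 Ma → Calymmian (1600–1400); B = 36 Ma → Paleogene (66–23.03); C = 2263 Ma → Rhyacian (2300–2050); D = 715 Ma → Cryogenian (720–635); E = 290.6 Ma → Permian (298.9–251.902).

A — Calymmian; B — Paleogene; C — Rhyacian; D — Cryogenian; E — Permian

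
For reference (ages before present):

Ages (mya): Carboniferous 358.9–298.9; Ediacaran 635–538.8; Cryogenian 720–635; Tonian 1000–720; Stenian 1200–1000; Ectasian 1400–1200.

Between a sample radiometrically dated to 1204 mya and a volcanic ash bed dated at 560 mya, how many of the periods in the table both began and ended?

3

1204 Ma sits inside the Ectasian (1400–1200) and 560 Ma inside the Ediacaran (635–538.8); neither of those is wholly between the two dates.
The listed periods lying completely between them are Stenian, Tonian, Cryogenian — 3 in all.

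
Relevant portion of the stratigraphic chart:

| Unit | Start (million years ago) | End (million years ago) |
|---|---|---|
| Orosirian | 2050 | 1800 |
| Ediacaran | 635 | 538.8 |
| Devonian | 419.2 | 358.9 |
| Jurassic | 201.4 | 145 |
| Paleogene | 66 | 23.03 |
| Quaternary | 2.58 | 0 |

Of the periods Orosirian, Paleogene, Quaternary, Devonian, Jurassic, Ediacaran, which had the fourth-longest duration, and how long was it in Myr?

Jurassic, 56.4 million years

Start − end for each: Orosirian 2050 − 1800 = 250; Paleogene 66 − 23.03 = 42.97; Quaternary 2.58 − 0 = 2.58; Devonian 419.2 − 358.9 = 60.3; Jurassic 201.4 − 145 = 56.4; Ediacaran 635 − 538.8 = 96.2.
Ranking these from longest: Orosirian > Ediacaran > Devonian > Jurassic > Paleogene > Quaternary.
Position 4 in that ranking is Jurassic, which lasted 56.4 Myr.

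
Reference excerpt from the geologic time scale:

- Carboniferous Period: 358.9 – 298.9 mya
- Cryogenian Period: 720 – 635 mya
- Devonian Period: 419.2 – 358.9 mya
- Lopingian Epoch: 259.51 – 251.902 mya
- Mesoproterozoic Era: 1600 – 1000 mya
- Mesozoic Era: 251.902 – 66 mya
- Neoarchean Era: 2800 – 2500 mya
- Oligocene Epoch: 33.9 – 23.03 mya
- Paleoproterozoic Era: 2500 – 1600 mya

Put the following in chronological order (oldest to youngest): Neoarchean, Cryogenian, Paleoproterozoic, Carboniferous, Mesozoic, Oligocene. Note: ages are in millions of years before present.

Neoarchean, Paleoproterozoic, Cryogenian, Carboniferous, Mesozoic, Oligocene

The oldest of these is Neoarchean (starts 2800 Ma) and the youngest is Oligocene (ends 23.03 Ma).
In between, by decreasing start age: Paleoproterozoic (2500), Cryogenian (720), Carboniferous (358.9), Mesozoic (251.902).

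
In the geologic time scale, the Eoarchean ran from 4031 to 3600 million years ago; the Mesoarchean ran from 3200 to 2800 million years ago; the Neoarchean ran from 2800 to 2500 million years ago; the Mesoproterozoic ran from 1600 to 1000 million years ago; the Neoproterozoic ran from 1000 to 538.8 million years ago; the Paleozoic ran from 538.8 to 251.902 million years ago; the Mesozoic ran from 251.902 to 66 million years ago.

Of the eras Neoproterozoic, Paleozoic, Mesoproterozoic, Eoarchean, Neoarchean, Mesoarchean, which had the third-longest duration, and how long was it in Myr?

Start − end for each: Neoproterozoic 1000 − 538.8 = 461.2; Paleozoic 538.8 − 251.902 = 286.898; Mesoproterozoic 1600 − 1000 = 600; Eoarchean 4031 − 3600 = 431; Neoarchean 2800 − 2500 = 300; Mesoarchean 3200 − 2800 = 400.
Ranking these from longest: Mesoproterozoic > Neoproterozoic > Eoarchean > Mesoarchean > Neoarchean > Paleozoic.
Position 3 in that ranking is Eoarchean, which lasted 431 Myr.

Eoarchean, 431 million years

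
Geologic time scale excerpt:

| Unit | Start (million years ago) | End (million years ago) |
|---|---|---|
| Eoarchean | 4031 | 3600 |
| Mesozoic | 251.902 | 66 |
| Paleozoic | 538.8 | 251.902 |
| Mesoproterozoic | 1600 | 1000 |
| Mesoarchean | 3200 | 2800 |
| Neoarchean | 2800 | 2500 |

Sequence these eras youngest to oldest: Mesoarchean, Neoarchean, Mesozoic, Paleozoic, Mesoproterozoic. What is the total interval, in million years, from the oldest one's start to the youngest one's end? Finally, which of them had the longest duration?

Mesozoic → Paleozoic → Mesoproterozoic → Neoarchean → Mesoarchean; total span 3134 Myr; longest is Mesoproterozoic

Start ages (Ma): Mesoarchean 3200, Neoarchean 2800, Mesoproterozoic 1600, Paleozoic 538.8, Mesozoic 251.902.
Ordered youngest to oldest: Mesozoic, Paleozoic, Mesoproterozoic, Neoarchean, Mesoarchean.
Span = 3200 − 66 = 3134 Myr.
Durations: Paleozoic 286.898, Mesozoic 185.902, Mesoarchean 400, Neoarchean 300, Mesoproterozoic 600 → longest is Mesoproterozoic (600 Myr).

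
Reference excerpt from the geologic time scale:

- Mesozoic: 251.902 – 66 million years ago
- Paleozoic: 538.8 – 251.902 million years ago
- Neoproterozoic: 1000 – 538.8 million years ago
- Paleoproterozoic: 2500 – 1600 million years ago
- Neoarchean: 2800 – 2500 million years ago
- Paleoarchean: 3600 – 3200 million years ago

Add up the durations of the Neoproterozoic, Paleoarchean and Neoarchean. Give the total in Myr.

1161.2 million years

Duration is start − end for each: (1000 − 538.8) + (3600 − 3200) + (2800 − 2500).
That is 461.2 + 400 + 300, which totals 1161.2 million years.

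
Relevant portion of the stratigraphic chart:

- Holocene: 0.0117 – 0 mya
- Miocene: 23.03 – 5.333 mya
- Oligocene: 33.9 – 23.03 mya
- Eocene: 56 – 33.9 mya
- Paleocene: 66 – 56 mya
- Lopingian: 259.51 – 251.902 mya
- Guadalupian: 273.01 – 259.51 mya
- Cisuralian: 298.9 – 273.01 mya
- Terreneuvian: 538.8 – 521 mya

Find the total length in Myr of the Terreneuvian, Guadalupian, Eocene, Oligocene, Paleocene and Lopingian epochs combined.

Each duration: Terreneuvian = 17.8; Guadalupian = 13.5; Eocene = 22.1; Oligocene = 10.87; Paleocene = 10; Lopingian = 7.608.
Sum: 17.8 + 13.5 + 22.1 + 10.87 + 10 + 7.608 = 81.878 Myr.

81.878 million years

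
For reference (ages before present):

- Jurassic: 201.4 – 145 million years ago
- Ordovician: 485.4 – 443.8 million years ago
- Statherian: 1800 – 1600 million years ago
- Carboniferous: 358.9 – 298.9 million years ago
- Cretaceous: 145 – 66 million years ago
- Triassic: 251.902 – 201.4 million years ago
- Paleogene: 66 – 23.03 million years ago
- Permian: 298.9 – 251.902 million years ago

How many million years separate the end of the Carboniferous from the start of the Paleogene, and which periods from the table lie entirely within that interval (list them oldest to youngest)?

232.9 million years; Permian, Triassic, Jurassic, Cretaceous

End of Carboniferous = 298.9 Ma; start of Paleogene = 66 Ma.
Gap = 298.9 − 66 = 232.9 Myr.
Periods wholly inside 298.9–66 Ma: Permian (298.9–251.902), Triassic (251.902–201.4), Jurassic (201.4–145), Cretaceous (145–66).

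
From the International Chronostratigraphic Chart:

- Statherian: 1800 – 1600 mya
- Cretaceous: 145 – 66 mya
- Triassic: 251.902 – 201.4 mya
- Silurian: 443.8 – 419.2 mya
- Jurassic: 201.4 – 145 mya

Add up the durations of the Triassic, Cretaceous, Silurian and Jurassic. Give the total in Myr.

210.502 million years

Duration is start − end for each: (251.902 − 201.4) + (145 − 66) + (443.8 − 419.2) + (201.4 − 145).
That is 50.502 + 79 + 24.6 + 56.4, which totals 210.502 million years.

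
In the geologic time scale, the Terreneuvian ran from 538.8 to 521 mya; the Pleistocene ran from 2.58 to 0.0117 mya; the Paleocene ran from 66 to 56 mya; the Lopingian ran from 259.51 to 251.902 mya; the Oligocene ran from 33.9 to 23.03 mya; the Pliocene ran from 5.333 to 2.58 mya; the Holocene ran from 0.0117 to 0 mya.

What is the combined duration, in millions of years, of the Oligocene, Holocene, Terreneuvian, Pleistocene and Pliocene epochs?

34.003 million years

Duration is start − end for each: (33.9 − 23.03) + (0.0117 − 0) + (538.8 − 521) + (2.58 − 0.0117) + (5.333 − 2.58).
That is 10.87 + 0.0117 + 17.8 + 2.5683 + 2.753, which totals 34.003 million years.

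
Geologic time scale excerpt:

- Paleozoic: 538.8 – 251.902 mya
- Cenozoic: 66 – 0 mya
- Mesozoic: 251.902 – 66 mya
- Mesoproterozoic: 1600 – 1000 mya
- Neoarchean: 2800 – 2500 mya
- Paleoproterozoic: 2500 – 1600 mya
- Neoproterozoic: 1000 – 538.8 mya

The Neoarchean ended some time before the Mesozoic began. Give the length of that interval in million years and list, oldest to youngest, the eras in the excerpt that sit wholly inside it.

2248.098 million years; Paleoproterozoic, Mesoproterozoic, Neoproterozoic, Paleozoic

End of Neoarchean = 2500 Ma; start of Mesozoic = 251.902 Ma.
Gap = 2500 − 251.902 = 2248.098 Myr.
Eras wholly inside 2500–251.902 Ma: Paleoproterozoic (2500–1600), Mesoproterozoic (1600–1000), Neoproterozoic (1000–538.8), Paleozoic (538.8–251.902).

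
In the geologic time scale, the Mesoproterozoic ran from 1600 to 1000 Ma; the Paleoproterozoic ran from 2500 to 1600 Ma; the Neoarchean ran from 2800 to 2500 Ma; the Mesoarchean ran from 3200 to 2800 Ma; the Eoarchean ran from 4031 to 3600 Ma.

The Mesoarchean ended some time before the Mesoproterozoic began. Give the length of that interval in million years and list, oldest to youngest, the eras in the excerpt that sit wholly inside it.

1200 million years; Neoarchean, Paleoproterozoic

The Mesoarchean closes at 2800 Ma and the Mesoproterozoic opens at 1600 Ma, so the interval is 2800 − 1600 = 1200 Myr.
An era fits inside if it starts at or after 2800 Ma and ends at or before 1600 Ma; oldest first that gives Neoarchean, Paleoproterozoic.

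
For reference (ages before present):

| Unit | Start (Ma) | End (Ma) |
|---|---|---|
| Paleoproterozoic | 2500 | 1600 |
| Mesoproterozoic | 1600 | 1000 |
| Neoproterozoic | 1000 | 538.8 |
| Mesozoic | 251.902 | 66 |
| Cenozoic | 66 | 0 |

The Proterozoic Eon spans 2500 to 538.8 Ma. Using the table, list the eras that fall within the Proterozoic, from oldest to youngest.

Paleoproterozoic, Mesoproterozoic, Neoproterozoic

Eras with both bounds inside 2500–538.8 Ma: Paleoproterozoic (2500–1600), Mesoproterozoic (1600–1000), Neoproterozoic (1000–538.8).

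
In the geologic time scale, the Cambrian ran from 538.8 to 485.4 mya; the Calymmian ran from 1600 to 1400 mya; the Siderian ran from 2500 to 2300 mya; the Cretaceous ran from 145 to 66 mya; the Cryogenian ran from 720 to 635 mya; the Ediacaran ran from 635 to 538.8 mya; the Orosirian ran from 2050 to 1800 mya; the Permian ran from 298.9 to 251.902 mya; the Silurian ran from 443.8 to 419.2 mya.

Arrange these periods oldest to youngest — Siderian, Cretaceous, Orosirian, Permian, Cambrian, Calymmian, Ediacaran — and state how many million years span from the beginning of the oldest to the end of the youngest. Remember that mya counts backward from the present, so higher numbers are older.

Siderian, Orosirian, Calymmian, Ediacaran, Cambrian, Permian, Cretaceous; total span 2434 Myr

From the excerpt: Siderian 2500–2300; Cretaceous 145–66; Orosirian 2050–1800; Permian 298.9–251.902; Cambrian 538.8–485.4; Calymmian 1600–1400; Ediacaran 635–538.8 (Ma).
Larger Ma is earlier, so the oldest is Siderian and the youngest is Cretaceous; oldest to youngest: Siderian, Orosirian, Calymmian, Ediacaran, Cambrian, Permian, Cretaceous.
Oldest start 2500 minus youngest end 66 gives 2434 Myr overall.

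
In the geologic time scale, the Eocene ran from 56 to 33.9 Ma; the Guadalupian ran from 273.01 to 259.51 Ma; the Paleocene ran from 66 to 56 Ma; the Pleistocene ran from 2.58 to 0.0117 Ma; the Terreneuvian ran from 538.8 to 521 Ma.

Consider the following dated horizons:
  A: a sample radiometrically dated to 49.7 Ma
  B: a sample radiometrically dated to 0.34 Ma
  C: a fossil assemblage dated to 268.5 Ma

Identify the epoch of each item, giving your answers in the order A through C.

A — Eocene; B — Pleistocene; C — Guadalupian

Match each age against the start–end ranges in the excerpt: A = 49.7 Ma → Eocene (56–33.9); B = 0.34 Ma → Pleistocene (2.58–0.0117); C = 268.5 Ma → Guadalupian (273.01–259.51).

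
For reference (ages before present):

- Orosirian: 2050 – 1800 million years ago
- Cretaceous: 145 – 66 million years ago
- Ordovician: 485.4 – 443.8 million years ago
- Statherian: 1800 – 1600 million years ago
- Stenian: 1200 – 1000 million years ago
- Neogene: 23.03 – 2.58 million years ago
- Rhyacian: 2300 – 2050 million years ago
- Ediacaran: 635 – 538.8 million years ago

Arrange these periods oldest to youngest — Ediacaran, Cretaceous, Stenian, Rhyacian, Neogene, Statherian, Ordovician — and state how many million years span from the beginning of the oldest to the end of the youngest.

Rhyacian → Statherian → Stenian → Ediacaran → Ordovician → Cretaceous → Neogene; total span 2297.42 Myr

Start ages (Ma): Rhyacian 2300, Statherian 1800, Stenian 1200, Ediacaran 635, Ordovician 485.4, Cretaceous 145, Neogene 23.03.
Ordered oldest to youngest: Rhyacian, Statherian, Stenian, Ediacaran, Ordovician, Cretaceous, Neogene.
Span = 2300 − 2.58 = 2297.42 Myr.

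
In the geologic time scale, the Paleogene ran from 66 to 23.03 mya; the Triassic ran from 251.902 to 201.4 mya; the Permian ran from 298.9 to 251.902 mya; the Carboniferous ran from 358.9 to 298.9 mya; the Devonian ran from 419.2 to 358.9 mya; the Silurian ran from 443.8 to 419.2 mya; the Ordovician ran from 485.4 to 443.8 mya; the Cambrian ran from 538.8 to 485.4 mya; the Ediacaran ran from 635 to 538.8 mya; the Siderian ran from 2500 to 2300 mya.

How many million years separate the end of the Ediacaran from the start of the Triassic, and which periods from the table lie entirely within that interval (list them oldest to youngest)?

286.898 million years; Cambrian, Ordovician, Silurian, Devonian, Carboniferous, Permian

End of Ediacaran = 538.8 Ma; start of Triassic = 251.902 Ma.
Gap = 538.8 − 251.902 = 286.898 Myr.
Periods wholly inside 538.8–251.902 Ma: Cambrian (538.8–485.4), Ordovician (485.4–443.8), Silurian (443.8–419.2), Devonian (419.2–358.9), Carboniferous (358.9–298.9), Permian (298.9–251.902).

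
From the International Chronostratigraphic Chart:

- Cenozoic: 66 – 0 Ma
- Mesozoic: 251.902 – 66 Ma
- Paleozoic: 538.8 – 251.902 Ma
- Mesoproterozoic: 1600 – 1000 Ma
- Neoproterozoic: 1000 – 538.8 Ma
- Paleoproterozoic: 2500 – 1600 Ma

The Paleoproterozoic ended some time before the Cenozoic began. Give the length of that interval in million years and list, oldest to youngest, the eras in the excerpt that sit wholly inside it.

End of Paleoproterozoic = 1600 Ma; start of Cenozoic = 66 Ma.
Gap = 1600 − 66 = 1534 Myr.
Eras wholly inside 1600–66 Ma: Mesoproterozoic (1600–1000), Neoproterozoic (1000–538.8), Paleozoic (538.8–251.902), Mesozoic (251.902–66).

1534 million years; Mesoproterozoic, Neoproterozoic, Paleozoic, Mesozoic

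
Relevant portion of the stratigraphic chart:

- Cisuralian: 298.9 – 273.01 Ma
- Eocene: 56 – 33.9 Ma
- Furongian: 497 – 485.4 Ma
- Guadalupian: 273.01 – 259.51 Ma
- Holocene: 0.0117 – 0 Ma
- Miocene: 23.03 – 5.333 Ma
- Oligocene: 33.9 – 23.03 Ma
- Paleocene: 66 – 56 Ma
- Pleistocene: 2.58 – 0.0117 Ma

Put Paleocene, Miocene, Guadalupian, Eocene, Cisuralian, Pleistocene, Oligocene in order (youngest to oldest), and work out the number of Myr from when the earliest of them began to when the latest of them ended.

Pleistocene, Miocene, Oligocene, Eocene, Paleocene, Guadalupian, Cisuralian; total span 298.8883 Myr

Start ages (Ma): Cisuralian 298.9, Guadalupian 273.01, Paleocene 66, Eocene 56, Oligocene 33.9, Miocene 23.03, Pleistocene 2.58.
Ordered youngest to oldest: Pleistocene, Miocene, Oligocene, Eocene, Paleocene, Guadalupian, Cisuralian.
Span = 298.9 − 0.0117 = 298.8883 Myr.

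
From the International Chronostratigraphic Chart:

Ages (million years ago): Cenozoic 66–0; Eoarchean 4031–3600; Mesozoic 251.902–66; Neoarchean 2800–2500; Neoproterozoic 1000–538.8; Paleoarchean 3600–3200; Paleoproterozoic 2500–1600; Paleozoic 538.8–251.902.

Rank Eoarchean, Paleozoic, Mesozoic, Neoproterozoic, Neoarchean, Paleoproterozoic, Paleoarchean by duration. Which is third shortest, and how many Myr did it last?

Start − end for each: Eoarchean 4031 − 3600 = 431; Paleozoic 538.8 − 251.902 = 286.898; Mesozoic 251.902 − 66 = 185.902; Neoproterozoic 1000 − 538.8 = 461.2; Neoarchean 2800 − 2500 = 300; Paleoproterozoic 2500 − 1600 = 900; Paleoarchean 3600 − 3200 = 400.
Ranking these from shortest: Mesozoic < Paleozoic < Neoarchean < Paleoarchean < Eoarchean < Neoproterozoic < Paleoproterozoic.
Position 3 in that ranking is Neoarchean, which lasted 300 Myr.

Neoarchean, 300 million years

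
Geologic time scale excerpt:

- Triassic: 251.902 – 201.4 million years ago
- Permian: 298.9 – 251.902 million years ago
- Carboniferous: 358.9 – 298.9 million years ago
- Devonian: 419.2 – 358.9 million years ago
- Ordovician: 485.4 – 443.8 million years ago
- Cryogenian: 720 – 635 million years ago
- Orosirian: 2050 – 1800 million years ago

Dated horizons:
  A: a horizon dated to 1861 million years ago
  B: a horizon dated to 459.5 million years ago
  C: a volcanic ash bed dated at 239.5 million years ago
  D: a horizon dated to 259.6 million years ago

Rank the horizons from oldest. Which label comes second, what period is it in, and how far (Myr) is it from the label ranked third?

B, in the Ordovician; 199.9 million years to D

Sorted oldest-first by Ma: A (1861), B (459.5), D (259.6), C (239.5).
The second oldest is B at 459.5 Ma, which lies in 485.4–443.8 Ma: the Ordovician.
The third oldest is D at 259.6 Ma; separation = |459.5 − 259.6| = 199.9 Myr.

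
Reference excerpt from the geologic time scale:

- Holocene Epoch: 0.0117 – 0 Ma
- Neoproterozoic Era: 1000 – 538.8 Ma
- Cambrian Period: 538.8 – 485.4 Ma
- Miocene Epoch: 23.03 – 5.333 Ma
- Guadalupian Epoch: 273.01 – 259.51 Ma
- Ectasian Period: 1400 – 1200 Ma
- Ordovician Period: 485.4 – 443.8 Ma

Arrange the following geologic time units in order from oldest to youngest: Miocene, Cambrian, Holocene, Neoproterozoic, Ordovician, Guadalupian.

The oldest of these is Neoproterozoic (starts 1000 Ma) and the youngest is Holocene (ends 0 Ma).
In between, by decreasing start age: Cambrian (538.8), Ordovician (485.4), Guadalupian (273.01), Miocene (23.03).

Neoproterozoic, Cambrian, Ordovician, Guadalupian, Miocene, Holocene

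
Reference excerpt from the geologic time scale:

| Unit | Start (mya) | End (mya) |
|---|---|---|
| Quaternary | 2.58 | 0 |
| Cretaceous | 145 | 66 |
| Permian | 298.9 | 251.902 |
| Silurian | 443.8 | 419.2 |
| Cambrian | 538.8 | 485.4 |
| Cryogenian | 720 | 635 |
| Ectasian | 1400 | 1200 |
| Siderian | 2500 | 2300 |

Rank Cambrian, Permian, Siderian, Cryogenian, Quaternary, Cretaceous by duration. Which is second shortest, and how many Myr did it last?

Start − end for each: Cambrian 538.8 − 485.4 = 53.4; Permian 298.9 − 251.902 = 46.998; Siderian 2500 − 2300 = 200; Cryogenian 720 − 635 = 85; Quaternary 2.58 − 0 = 2.58; Cretaceous 145 − 66 = 79.
Ranking these from shortest: Quaternary < Permian < Cambrian < Cretaceous < Cryogenian < Siderian.
Position 2 in that ranking is Permian, which lasted 46.998 Myr.

Permian, 46.998 million years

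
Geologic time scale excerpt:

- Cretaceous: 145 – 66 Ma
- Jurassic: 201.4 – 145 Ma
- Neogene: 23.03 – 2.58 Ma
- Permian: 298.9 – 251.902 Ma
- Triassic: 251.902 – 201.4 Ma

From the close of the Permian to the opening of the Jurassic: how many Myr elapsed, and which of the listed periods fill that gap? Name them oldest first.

The Permian closes at 251.902 Ma and the Jurassic opens at 201.4 Ma, so the interval is 251.902 − 201.4 = 50.502 Myr.
A period fits inside if it starts at or after 251.902 Ma and ends at or before 201.4 Ma; oldest first that gives Triassic.

50.502 million years; Triassic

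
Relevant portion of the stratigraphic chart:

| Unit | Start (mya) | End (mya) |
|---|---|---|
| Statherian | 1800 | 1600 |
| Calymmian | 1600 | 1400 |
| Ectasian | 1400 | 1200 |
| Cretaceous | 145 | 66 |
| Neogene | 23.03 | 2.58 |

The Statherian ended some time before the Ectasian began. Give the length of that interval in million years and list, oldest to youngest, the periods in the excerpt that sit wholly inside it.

End of Statherian = 1600 Ma; start of Ectasian = 1400 Ma.
Gap = 1600 − 1400 = 200 Myr.
Periods wholly inside 1600–1400 Ma: Calymmian (1600–1400).

200 million years; Calymmian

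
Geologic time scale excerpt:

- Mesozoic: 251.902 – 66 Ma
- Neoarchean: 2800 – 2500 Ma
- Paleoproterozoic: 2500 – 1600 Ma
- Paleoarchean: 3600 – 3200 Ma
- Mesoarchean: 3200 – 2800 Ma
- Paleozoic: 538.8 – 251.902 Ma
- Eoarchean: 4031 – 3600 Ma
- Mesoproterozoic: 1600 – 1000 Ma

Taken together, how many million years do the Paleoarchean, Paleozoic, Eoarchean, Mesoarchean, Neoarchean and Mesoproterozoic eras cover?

Each duration: Paleoarchean = 400; Paleozoic = 286.898; Eoarchean = 431; Mesoarchean = 400; Neoarchean = 300; Mesoproterozoic = 600.
Sum: 400 + 286.898 + 431 + 400 + 300 + 600 = 2417.898 Myr.

2417.898 million years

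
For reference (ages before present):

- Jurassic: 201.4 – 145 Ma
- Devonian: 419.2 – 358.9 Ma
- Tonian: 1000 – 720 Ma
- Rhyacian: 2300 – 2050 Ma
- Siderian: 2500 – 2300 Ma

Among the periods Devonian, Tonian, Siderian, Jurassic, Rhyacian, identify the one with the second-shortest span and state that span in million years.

Devonian, 60.3 million years

Start − end for each: Devonian 419.2 − 358.9 = 60.3; Tonian 1000 − 720 = 280; Siderian 2500 − 2300 = 200; Jurassic 201.4 − 145 = 56.4; Rhyacian 2300 − 2050 = 250.
Ranking these from shortest: Jurassic < Devonian < Siderian < Rhyacian < Tonian.
Position 2 in that ranking is Devonian, which lasted 60.3 Myr.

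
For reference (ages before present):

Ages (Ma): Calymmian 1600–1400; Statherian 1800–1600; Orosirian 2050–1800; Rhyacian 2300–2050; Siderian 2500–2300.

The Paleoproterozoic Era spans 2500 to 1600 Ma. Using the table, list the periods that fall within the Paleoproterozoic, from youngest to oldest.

Periods with both bounds inside 2500–1600 Ma: Statherian (1800–1600), Orosirian (2050–1800), Rhyacian (2300–2050), Siderian (2500–2300).

Statherian, Orosirian, Rhyacian, Siderian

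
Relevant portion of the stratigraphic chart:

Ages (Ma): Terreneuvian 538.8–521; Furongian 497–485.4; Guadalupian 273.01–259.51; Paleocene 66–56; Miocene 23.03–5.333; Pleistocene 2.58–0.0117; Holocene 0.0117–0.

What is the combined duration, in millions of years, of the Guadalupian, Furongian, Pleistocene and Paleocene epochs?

37.6683 million years

Each duration: Guadalupian = 13.5; Furongian = 11.6; Pleistocene = 2.5683; Paleocene = 10.
Sum: 13.5 + 11.6 + 2.5683 + 10 = 37.6683 Myr.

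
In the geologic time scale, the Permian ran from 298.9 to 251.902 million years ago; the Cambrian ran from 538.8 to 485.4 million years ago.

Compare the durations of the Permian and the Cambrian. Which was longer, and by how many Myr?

Permian: 298.9 − 251.902 = 46.998 Myr.
Cambrian: 538.8 − 485.4 = 53.4 Myr.
Difference: 53.4 − 46.998 = 6.402 Myr, so the Cambrian was longer.

Cambrian, by 6.402 million years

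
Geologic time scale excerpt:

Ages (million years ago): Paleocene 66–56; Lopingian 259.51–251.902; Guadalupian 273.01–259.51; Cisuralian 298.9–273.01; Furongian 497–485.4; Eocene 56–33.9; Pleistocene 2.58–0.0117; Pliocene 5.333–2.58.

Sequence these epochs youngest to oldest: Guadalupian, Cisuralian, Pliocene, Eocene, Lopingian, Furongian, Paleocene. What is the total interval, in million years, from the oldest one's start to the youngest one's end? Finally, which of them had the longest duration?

Pliocene → Eocene → Paleocene → Lopingian → Guadalupian → Cisuralian → Furongian; total span 494.42 Myr; longest is Cisuralian

Start ages (Ma): Furongian 497, Cisuralian 298.9, Guadalupian 273.01, Lopingian 259.51, Paleocene 66, Eocene 56, Pliocene 5.333.
Ordered youngest to oldest: Pliocene, Eocene, Paleocene, Lopingian, Guadalupian, Cisuralian, Furongian.
Span = 497 − 2.58 = 494.42 Myr.
Durations: Furongian 11.6, Eocene 22.1, Cisuralian 25.89, Lopingian 7.608, Paleocene 10, Guadalupian 13.5, Pliocene 2.753 → longest is Cisuralian (25.89 Myr).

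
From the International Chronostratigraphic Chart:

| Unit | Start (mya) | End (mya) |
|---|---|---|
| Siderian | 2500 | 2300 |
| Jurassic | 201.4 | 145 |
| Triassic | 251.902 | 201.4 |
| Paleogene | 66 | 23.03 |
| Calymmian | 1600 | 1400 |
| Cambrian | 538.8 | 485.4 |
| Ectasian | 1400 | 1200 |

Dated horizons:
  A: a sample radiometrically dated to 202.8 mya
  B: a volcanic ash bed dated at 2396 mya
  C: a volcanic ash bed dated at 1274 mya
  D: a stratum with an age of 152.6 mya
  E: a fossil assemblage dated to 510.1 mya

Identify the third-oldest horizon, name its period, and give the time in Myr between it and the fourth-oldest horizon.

E, in the Cambrian; 307.3 million years to A

Larger Ma means older, so oldest first: B 2396 > C 1274 > E 510.1 > A 202.8 > D 152.6.
Counting 3 along gives E (510.1 Ma); the excerpt puts that inside the Cambrian, 538.8–485.4 Ma.
Next in line is A (202.8 Ma), and 510.1 − 202.8 = 307.3 Myr.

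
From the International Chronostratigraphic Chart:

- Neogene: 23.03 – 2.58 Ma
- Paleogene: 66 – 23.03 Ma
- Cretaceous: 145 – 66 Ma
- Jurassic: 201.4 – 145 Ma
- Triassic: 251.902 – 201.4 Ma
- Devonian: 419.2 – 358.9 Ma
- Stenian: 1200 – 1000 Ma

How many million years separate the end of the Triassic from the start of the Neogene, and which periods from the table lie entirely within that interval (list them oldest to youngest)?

178.37 million years; Jurassic, Cretaceous, Paleogene

End of Triassic = 201.4 Ma; start of Neogene = 23.03 Ma.
Gap = 201.4 − 23.03 = 178.37 Myr.
Periods wholly inside 201.4–23.03 Ma: Jurassic (201.4–145), Cretaceous (145–66), Paleogene (66–23.03).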